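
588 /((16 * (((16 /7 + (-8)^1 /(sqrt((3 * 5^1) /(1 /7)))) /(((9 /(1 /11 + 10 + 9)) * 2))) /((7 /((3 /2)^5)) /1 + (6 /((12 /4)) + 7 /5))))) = 2830289 * sqrt(105) /1144800 + 2830289 /38160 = 99.50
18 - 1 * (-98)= 116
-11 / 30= -0.37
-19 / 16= -1.19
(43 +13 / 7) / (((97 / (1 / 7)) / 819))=36738 / 679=54.11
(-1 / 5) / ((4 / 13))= -13 / 20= -0.65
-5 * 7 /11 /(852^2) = -35 /7984944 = -0.00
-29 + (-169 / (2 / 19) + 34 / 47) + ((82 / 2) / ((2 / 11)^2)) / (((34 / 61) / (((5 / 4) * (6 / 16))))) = -590.74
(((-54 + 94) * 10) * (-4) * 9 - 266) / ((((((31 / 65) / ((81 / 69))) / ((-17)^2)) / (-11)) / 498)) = 40748222803860 / 713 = 57150382614.11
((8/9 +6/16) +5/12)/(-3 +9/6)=-121/108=-1.12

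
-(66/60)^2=-121/100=-1.21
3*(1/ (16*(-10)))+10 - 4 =957/ 160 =5.98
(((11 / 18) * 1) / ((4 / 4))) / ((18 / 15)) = 55 / 108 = 0.51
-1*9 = -9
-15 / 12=-5 / 4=-1.25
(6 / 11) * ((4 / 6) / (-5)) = -4 / 55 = -0.07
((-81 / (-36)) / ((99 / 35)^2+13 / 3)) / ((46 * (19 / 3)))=99225 / 158466688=0.00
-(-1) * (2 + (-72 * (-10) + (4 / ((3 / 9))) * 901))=11534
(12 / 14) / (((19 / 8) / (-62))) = -2976 / 133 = -22.38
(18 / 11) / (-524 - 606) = -9 / 6215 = -0.00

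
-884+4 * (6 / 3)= -876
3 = 3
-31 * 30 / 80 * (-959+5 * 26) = 77097 / 8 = 9637.12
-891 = -891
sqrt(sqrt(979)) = 979^(1/4) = 5.59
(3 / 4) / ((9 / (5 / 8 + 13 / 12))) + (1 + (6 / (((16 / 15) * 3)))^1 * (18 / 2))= 5189 / 288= 18.02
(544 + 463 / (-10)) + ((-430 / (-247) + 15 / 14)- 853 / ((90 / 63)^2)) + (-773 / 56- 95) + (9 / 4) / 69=-26.23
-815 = -815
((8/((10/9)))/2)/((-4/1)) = -9/10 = -0.90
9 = 9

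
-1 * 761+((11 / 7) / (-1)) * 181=-7318 / 7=-1045.43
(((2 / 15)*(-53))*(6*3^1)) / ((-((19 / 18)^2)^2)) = 102.46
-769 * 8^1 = -6152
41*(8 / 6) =164 / 3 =54.67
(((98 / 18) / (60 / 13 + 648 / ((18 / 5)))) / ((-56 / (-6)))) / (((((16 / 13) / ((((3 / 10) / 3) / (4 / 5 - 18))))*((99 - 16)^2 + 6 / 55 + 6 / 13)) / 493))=-83400317 / 78085269135360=-0.00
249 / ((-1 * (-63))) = 83 / 21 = 3.95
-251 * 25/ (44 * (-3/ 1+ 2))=6275/ 44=142.61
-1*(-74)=74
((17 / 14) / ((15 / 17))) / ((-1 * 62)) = -0.02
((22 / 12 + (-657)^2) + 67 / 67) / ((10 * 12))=2589911 / 720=3597.10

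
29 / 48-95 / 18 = -673 / 144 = -4.67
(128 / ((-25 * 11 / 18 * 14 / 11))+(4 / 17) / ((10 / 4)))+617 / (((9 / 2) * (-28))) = -609697 / 53550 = -11.39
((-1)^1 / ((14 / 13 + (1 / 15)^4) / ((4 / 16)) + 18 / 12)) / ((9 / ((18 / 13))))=-202500 / 7644479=-0.03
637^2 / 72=405769 / 72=5635.68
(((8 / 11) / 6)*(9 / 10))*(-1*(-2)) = 12 / 55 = 0.22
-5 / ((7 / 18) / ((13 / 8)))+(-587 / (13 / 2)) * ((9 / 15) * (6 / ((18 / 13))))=-35797 / 140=-255.69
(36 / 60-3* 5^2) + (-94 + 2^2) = -822 / 5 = -164.40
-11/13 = -0.85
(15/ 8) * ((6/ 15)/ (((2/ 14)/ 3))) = 63/ 4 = 15.75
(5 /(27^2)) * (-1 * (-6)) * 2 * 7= 140 /243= 0.58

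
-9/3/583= -3/583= -0.01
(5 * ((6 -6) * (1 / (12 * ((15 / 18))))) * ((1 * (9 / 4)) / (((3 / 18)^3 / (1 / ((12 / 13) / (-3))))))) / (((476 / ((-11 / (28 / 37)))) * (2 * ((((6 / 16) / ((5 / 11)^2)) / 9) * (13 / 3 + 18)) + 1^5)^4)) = 0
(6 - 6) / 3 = 0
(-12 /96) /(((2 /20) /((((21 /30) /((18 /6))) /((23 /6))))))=-7 /92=-0.08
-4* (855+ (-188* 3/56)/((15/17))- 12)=-116422/35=-3326.34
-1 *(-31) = 31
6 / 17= 0.35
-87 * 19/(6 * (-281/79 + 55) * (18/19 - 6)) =827051/780288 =1.06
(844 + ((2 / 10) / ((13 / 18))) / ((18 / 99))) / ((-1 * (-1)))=54959 / 65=845.52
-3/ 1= -3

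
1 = 1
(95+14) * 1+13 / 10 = 1103 / 10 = 110.30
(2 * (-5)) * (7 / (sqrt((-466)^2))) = -0.15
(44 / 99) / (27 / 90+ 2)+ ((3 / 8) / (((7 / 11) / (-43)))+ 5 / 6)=-281833 / 11592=-24.31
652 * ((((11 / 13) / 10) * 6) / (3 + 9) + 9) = 383213 / 65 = 5895.58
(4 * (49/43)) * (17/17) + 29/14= 3991/602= 6.63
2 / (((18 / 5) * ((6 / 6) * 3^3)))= 5 / 243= 0.02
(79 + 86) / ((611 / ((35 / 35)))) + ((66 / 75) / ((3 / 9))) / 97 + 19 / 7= 31234982 / 10371725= 3.01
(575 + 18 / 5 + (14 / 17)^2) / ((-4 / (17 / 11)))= -837057 / 3740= -223.81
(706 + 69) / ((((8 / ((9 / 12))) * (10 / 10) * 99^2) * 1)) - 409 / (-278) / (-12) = -1673879 / 14531616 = -0.12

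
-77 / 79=-0.97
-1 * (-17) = 17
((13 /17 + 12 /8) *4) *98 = 15092 /17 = 887.76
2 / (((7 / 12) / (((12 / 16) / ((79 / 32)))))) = 576 / 553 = 1.04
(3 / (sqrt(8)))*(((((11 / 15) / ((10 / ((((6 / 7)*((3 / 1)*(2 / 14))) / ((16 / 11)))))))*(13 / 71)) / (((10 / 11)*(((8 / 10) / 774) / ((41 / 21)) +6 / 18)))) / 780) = 2346553*sqrt(2) / 218425536000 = 0.00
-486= -486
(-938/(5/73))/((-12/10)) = 34237/3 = 11412.33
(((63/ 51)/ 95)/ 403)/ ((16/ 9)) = 189/ 10413520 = 0.00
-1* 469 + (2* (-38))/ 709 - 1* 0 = -332597/ 709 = -469.11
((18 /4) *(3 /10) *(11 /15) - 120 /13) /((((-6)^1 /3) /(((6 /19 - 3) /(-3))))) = 182121 /49400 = 3.69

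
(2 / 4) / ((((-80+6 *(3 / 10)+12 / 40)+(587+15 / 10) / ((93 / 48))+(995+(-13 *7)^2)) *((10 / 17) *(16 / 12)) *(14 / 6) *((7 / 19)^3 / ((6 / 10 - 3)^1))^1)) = -0.00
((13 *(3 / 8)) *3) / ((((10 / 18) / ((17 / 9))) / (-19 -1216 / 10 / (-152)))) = -180999 / 200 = -905.00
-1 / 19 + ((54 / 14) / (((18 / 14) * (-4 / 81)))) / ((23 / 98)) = -226279 / 874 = -258.90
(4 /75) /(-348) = -1 /6525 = -0.00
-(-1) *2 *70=140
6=6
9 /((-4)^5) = -9 /1024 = -0.01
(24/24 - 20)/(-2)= 19/2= 9.50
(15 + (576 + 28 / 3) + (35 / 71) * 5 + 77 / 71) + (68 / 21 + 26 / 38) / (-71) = 5701942 / 9443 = 603.83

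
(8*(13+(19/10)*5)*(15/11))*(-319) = -78300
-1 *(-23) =23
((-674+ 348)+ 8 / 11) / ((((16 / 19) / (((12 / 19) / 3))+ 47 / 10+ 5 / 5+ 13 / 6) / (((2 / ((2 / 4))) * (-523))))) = 57343.02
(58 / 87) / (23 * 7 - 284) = -2 / 369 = -0.01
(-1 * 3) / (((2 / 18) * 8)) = -27 / 8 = -3.38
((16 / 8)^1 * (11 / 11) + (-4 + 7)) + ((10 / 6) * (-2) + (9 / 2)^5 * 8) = 177167 / 12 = 14763.92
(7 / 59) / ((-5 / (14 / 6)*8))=-49 / 7080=-0.01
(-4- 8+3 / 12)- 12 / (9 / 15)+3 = -115 / 4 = -28.75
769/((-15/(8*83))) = -510616/15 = -34041.07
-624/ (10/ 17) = -5304/ 5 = -1060.80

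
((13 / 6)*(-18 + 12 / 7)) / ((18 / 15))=-29.40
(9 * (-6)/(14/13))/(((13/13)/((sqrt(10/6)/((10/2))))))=-117 * sqrt(15)/35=-12.95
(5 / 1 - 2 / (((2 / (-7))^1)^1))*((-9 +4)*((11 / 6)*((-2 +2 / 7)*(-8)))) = -10560 / 7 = -1508.57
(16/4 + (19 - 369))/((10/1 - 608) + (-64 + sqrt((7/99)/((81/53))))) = 9342 *sqrt(4081)/3514278265 + 1836767988/3514278265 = 0.52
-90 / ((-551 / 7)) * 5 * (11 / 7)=4950 / 551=8.98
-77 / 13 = -5.92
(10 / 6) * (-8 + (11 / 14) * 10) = -5 / 21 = -0.24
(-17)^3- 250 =-5163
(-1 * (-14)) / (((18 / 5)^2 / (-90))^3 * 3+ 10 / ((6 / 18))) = 13671875 / 29288127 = 0.47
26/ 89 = 0.29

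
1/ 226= 0.00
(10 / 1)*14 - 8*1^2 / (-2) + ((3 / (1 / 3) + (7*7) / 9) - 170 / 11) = 14156 / 99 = 142.99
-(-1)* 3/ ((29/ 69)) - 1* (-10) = 497/ 29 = 17.14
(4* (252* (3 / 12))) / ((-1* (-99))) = 28 / 11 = 2.55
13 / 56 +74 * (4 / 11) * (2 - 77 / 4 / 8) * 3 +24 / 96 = -32.31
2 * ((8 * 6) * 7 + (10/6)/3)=6058/9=673.11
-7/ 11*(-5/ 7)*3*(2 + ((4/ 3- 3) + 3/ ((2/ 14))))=320/ 11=29.09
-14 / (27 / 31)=-434 / 27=-16.07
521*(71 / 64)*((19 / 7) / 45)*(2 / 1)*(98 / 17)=4919803 / 12240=401.94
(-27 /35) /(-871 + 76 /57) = 81 /91315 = 0.00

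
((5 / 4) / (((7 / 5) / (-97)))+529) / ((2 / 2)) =12387 / 28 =442.39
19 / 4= 4.75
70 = 70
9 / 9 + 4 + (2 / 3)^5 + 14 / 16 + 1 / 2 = 12649 / 1944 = 6.51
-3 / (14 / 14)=-3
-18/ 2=-9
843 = 843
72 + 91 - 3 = 160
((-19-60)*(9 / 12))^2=3510.56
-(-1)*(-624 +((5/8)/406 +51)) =-1861099/3248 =-573.00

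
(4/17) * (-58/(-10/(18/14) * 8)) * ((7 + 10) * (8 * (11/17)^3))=1389564/171955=8.08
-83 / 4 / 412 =-83 / 1648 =-0.05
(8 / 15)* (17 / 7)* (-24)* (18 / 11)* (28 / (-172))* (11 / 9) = 2176 / 215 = 10.12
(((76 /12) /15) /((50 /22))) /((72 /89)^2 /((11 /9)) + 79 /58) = 1056201982 /10788071625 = 0.10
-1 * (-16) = 16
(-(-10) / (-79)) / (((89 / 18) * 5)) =-36 / 7031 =-0.01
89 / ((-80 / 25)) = -445 / 16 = -27.81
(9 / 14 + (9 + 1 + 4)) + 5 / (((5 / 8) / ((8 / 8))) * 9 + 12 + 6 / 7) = 43219 / 2898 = 14.91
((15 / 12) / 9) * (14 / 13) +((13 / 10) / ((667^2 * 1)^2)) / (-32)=0.15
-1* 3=-3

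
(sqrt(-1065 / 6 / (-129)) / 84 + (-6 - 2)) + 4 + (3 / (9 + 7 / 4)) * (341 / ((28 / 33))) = sqrt(91590) / 21672 + 32555 / 301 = 108.17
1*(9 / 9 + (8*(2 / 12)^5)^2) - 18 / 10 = -3779131 / 4723920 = -0.80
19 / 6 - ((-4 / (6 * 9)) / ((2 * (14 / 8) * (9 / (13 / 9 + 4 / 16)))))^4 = 347872131639930271 / 109854357368722722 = 3.17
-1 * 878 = -878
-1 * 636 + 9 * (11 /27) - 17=-1948 /3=-649.33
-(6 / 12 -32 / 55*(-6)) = -439 / 110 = -3.99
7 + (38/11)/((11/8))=1151/121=9.51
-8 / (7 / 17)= -136 / 7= -19.43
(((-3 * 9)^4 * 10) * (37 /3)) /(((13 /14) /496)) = 455140244160 /13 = 35010788012.31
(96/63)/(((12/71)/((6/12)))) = 4.51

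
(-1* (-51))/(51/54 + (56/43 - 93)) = -39474/70243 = -0.56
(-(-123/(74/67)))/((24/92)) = 63181/148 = 426.90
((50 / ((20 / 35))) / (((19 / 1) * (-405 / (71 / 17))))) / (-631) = 2485 / 33017706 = 0.00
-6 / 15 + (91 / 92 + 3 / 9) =1273 / 1380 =0.92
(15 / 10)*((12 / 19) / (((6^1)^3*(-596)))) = -1 / 135888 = -0.00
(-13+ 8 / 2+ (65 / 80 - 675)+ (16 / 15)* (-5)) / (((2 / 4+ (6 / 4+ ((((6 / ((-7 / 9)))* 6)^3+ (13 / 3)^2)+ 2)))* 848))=34007421 / 4152346663168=0.00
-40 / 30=-4 / 3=-1.33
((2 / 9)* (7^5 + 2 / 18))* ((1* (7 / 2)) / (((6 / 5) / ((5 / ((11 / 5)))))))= 66178000 / 2673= 24757.95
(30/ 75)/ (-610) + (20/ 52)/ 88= 6481/ 1744600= 0.00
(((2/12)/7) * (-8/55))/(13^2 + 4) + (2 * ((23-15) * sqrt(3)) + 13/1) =2597591/199815 + 16 * sqrt(3) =40.71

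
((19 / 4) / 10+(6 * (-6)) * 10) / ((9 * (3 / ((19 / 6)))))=-42.17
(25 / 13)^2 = 625 / 169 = 3.70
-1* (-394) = 394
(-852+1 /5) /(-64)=4259 /320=13.31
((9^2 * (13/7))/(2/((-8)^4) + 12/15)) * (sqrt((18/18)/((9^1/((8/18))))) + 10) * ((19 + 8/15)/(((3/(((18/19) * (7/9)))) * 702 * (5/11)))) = 607264768/21025305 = 28.88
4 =4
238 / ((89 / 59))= 14042 / 89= 157.78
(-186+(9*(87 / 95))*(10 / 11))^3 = -51928515122112 / 9129329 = -5688097.68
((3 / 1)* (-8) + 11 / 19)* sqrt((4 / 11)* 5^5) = -22250* sqrt(55) / 209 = -789.52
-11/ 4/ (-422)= 0.01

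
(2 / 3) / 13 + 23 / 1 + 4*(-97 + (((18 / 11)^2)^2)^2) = -1331856103417 / 8359996359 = -159.31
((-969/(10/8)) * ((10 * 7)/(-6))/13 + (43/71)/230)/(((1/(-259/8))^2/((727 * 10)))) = 7202484315806073/1358656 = 5301183166.16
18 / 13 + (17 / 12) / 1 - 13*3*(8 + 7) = -582.20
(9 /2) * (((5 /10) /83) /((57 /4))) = 3 /1577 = 0.00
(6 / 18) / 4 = 1 / 12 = 0.08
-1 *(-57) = 57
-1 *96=-96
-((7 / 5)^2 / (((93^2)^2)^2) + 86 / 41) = -12031008907798364159 / 5735713549066661025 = -2.10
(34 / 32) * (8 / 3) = 2.83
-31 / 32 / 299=-31 / 9568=-0.00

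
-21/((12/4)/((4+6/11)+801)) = -62027/11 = -5638.82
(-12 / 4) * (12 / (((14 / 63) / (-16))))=2592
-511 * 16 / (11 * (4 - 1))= -247.76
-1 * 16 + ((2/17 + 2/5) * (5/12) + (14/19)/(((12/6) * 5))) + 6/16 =-594409/38760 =-15.34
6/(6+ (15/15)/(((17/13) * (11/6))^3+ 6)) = 9386515/9465607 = 0.99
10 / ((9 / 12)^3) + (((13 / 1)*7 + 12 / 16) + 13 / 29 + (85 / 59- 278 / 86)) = 906705613 / 7945884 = 114.11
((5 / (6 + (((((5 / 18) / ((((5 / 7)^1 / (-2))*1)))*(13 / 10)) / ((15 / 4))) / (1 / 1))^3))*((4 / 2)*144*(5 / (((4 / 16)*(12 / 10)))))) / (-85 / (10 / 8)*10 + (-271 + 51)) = -4100625000 / 919626341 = -4.46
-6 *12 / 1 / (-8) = 9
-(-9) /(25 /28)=252 /25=10.08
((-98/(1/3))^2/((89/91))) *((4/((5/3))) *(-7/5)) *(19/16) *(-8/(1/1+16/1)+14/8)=-68260302747/151300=-451158.64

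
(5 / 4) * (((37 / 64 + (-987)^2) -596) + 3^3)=1217000.72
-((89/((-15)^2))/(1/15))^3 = -704969/3375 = -208.88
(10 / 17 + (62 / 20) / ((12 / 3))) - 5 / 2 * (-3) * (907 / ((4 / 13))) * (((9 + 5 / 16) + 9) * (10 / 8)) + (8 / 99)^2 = 215858926798133 / 426539520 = 506070.17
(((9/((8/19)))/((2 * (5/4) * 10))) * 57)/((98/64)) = 38988/1225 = 31.83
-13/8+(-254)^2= 516115/8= 64514.38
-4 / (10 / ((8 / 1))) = -3.20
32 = 32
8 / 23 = 0.35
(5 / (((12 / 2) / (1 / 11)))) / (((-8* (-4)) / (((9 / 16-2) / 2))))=-115 / 67584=-0.00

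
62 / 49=1.27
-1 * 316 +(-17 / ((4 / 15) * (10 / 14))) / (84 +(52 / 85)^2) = -773118781 / 2438416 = -317.06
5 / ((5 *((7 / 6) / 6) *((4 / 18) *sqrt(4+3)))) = 162 *sqrt(7) / 49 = 8.75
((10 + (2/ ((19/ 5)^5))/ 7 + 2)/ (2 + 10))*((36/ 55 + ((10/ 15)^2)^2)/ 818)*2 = 197390639134/ 94745439755505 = 0.00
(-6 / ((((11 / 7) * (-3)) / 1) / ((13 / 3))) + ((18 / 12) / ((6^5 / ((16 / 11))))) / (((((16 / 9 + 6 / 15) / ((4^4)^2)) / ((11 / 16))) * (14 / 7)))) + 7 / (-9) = 37061 / 4851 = 7.64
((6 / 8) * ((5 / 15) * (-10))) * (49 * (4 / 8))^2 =-1500.62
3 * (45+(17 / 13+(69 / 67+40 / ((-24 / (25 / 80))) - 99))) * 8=-2181679 / 1742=-1252.40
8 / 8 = 1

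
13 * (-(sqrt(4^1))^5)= -416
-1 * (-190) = 190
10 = 10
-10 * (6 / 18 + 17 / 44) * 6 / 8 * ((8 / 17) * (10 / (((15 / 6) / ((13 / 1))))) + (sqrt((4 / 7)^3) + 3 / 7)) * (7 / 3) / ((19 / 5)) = -370375 / 4488 - 125 * sqrt(7) / 231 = -83.96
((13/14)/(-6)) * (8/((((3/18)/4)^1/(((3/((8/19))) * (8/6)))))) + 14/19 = -37446/133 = -281.55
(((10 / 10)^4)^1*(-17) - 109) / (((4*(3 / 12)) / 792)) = -99792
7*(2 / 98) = 1 / 7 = 0.14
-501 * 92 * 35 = -1613220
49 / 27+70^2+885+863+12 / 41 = 7361669 / 1107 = 6650.11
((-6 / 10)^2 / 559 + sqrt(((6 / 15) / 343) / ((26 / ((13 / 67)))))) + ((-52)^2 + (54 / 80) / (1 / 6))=sqrt(2345) / 16415 + 151380031 / 55900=2708.05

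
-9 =-9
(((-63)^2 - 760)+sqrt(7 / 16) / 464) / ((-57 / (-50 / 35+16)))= -109106 / 133 - 17 * sqrt(7) / 123424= -820.35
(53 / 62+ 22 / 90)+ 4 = 14227 / 2790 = 5.10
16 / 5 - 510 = -2534 / 5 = -506.80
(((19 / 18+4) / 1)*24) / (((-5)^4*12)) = 91 / 5625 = 0.02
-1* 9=-9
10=10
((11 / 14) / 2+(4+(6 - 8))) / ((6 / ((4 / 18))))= 67 / 756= 0.09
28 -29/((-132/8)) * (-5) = 19.21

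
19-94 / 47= 17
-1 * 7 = -7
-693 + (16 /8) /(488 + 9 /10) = -3388057 /4889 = -693.00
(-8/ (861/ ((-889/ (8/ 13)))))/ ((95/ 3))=1651/ 3895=0.42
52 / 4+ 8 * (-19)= -139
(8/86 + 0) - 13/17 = -491/731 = -0.67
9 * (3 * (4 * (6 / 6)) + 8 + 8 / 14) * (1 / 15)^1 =432 / 35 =12.34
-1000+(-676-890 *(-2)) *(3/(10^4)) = -624793/625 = -999.67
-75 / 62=-1.21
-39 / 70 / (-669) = 13 / 15610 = 0.00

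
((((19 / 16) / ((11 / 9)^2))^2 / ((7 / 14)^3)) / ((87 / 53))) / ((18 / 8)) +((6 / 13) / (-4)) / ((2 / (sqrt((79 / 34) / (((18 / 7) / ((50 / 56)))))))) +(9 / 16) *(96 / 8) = 27577125 / 3396712- 5 *sqrt(1343) / 3536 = 8.07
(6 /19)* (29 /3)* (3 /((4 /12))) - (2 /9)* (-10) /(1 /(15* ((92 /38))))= 108.18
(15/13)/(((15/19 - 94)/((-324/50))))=9234/115115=0.08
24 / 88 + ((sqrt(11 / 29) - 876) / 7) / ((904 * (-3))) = 5549 / 17402 - sqrt(319) / 550536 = 0.32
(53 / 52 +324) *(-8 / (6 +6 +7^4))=-1.08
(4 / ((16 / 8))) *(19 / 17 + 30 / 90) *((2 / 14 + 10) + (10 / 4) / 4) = 7437 / 238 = 31.25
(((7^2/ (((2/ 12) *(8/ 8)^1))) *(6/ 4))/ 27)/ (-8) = -49/ 24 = -2.04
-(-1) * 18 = 18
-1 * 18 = -18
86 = 86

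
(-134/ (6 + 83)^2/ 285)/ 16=-67/ 18059880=-0.00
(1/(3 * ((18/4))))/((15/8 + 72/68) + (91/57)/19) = 98192/4000437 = 0.02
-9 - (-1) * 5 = -4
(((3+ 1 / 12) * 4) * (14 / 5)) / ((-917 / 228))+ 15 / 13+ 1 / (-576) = -36461827 / 4904640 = -7.43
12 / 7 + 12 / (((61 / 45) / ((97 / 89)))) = 431808 / 38003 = 11.36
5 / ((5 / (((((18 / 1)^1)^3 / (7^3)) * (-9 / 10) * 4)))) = -104976 / 1715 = -61.21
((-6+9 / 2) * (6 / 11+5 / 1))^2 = 33489 / 484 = 69.19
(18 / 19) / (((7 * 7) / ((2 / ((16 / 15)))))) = 135 / 3724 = 0.04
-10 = -10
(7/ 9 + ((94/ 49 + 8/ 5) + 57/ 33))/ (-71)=-146098/ 1722105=-0.08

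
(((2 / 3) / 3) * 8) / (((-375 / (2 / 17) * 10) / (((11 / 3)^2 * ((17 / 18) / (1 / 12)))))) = -3872 / 455625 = -0.01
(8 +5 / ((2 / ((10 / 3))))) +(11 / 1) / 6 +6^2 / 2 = 217 / 6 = 36.17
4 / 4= 1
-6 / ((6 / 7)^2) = -49 / 6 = -8.17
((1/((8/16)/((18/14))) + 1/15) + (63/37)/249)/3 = 852872/967365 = 0.88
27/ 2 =13.50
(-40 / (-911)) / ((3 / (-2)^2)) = 160 / 2733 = 0.06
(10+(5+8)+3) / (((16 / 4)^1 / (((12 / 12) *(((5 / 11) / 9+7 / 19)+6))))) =78481 / 1881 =41.72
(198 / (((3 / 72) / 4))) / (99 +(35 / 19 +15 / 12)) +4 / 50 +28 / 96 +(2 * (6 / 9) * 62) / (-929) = 806447061553 / 4324866600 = 186.47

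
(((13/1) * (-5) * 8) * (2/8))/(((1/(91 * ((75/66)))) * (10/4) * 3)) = -59150/33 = -1792.42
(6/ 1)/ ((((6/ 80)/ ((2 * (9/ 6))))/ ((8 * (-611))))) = -1173120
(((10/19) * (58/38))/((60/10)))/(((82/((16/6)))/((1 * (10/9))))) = 5800/1198881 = 0.00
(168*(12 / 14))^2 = 20736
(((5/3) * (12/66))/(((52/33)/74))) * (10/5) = 370/13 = 28.46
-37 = -37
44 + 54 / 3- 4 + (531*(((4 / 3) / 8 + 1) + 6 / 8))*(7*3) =85723 / 4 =21430.75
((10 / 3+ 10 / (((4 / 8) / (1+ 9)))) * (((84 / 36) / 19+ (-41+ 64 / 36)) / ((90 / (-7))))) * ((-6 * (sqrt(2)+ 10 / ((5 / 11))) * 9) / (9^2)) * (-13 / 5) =74227972 * sqrt(2) / 69255+ 1633015384 / 69255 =25095.51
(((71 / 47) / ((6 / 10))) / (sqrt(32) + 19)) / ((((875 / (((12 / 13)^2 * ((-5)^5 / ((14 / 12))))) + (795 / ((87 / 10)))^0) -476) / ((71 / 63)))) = -383116000 / 1111449003721 + 80656000 * sqrt(2) / 1111449003721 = -0.00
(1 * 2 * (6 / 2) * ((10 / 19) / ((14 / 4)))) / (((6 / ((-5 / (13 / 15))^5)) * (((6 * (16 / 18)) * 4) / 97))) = -3452783203125 / 790111504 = -4369.99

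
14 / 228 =7 / 114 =0.06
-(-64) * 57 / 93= 1216 / 31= 39.23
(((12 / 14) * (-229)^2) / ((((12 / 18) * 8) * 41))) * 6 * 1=1415907 / 1148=1233.37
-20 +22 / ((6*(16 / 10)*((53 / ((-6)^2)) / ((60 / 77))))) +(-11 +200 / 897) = -9838547 / 332787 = -29.56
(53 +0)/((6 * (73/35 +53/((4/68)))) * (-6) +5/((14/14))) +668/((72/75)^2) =724.82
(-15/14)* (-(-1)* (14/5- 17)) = 15.21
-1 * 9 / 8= -9 / 8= -1.12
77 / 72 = 1.07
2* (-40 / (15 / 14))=-224 / 3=-74.67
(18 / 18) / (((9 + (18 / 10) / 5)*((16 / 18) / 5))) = 125 / 208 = 0.60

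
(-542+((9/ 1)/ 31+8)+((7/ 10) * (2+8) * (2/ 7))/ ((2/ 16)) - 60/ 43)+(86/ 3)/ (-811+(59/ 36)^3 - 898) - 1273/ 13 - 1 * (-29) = -26142781402873/ 44457116275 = -588.04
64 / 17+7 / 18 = 1271 / 306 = 4.15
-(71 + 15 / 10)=-72.50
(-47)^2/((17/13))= 28717/17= 1689.24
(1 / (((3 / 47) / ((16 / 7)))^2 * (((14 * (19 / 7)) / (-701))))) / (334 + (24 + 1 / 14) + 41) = -59.28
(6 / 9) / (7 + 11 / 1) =1 / 27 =0.04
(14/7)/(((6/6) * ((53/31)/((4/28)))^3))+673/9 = 34367154041/459583299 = 74.78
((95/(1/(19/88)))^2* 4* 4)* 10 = 16290125/242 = 67314.57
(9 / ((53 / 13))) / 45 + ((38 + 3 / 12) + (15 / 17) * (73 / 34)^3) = 8327746649 / 177064520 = 47.03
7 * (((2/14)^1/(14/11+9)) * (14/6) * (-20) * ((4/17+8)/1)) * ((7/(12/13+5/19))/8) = -46596550/1688559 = -27.60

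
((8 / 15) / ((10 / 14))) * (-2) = -1.49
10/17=0.59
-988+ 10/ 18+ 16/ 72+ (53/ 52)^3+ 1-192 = -1489667339/ 1265472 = -1177.16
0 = 0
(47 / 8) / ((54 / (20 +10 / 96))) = 45355 / 20736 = 2.19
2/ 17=0.12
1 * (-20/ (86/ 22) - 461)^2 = 401721849/ 1849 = 217264.39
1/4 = 0.25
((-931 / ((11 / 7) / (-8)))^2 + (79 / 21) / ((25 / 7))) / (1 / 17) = 3465657344903 / 9075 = 381890616.52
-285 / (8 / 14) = -1995 / 4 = -498.75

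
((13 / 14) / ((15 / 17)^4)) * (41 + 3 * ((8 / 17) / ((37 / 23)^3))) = 324793472783 / 5128616250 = 63.33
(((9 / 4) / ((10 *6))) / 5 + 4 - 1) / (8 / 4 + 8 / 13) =15639 / 13600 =1.15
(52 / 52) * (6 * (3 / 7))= 18 / 7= 2.57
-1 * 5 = -5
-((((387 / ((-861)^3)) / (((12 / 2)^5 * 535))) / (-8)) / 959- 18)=40743476034207690197 / 2263526446344871680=18.00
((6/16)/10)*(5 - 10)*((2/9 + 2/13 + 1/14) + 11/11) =-2371/8736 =-0.27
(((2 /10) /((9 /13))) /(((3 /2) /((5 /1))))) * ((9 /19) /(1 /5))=130 /57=2.28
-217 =-217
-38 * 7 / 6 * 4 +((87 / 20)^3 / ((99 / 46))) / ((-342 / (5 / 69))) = -533726789 / 3009600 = -177.34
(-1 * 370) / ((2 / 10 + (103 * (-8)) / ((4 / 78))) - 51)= 925 / 40297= 0.02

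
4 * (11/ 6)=22/ 3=7.33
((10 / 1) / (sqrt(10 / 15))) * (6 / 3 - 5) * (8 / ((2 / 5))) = -300 * sqrt(6) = -734.85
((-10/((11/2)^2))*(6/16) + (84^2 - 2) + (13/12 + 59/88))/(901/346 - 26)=-3544691977/11753940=-301.57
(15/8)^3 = 3375/512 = 6.59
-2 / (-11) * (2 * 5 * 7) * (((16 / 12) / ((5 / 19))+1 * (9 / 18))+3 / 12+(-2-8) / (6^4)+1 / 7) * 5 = 674935 / 1782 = 378.75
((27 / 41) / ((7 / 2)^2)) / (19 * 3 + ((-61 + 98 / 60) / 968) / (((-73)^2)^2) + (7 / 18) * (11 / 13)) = 0.00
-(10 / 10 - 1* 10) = 9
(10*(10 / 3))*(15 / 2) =250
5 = 5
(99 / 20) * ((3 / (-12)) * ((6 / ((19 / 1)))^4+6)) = -38769489 / 5212840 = -7.44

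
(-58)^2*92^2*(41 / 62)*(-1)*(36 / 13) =-21012997248 / 403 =-52141432.38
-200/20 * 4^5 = -10240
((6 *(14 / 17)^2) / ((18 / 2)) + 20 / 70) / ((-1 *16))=-2239 / 48552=-0.05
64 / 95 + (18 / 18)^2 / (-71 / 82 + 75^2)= 29523246 / 43812005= 0.67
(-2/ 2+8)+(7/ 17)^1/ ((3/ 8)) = 413/ 51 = 8.10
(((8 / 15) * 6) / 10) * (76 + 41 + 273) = 624 / 5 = 124.80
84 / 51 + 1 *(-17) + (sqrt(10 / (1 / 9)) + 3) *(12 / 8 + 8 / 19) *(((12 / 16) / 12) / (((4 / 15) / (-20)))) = -16425 *sqrt(10) / 608-437913 / 10336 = -127.80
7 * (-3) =-21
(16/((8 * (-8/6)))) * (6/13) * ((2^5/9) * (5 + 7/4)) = -216/13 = -16.62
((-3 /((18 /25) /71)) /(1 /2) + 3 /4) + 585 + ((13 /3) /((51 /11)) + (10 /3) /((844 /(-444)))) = -869779 /129132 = -6.74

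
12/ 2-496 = -490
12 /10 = 6 /5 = 1.20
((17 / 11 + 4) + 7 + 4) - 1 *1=171 / 11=15.55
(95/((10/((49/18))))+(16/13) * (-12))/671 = 5191/314028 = 0.02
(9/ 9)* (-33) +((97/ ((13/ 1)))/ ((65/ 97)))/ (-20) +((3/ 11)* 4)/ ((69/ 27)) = -141653377/ 4275700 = -33.13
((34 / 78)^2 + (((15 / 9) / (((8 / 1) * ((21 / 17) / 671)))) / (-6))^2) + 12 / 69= 12657312402359 / 35544966912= 356.09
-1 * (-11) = 11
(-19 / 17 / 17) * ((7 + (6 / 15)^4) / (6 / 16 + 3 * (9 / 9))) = -0.14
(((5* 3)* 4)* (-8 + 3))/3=-100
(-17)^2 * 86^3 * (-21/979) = -3860223864/979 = -3943027.44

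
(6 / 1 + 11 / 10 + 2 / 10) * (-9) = -657 / 10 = -65.70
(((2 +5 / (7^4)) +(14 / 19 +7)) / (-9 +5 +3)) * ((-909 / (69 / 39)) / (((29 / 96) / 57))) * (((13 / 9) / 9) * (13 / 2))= 54391392640 / 55223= 984940.92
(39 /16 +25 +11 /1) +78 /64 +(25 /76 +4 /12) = 73541 /1824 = 40.32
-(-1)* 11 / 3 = 11 / 3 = 3.67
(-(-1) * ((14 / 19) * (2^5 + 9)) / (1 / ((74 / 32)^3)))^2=211336318582921 / 1514143744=139574.81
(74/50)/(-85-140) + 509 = 2863088/5625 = 508.99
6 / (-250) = -3 / 125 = -0.02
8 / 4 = 2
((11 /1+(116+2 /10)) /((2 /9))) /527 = 2862 /2635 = 1.09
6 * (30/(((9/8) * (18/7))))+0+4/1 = 596/9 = 66.22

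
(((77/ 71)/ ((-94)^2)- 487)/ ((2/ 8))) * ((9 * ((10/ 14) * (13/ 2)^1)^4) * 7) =-49083875254659375/ 860732432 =-57025706.75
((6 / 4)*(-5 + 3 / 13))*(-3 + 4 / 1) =-93 / 13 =-7.15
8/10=4/5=0.80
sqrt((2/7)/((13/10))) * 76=152 * sqrt(455)/91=35.63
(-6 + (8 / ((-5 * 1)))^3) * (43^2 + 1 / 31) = -14467568 / 775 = -18667.83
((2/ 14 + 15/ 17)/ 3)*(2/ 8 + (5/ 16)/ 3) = 61/ 504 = 0.12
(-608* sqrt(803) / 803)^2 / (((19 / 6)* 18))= 19456 / 2409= 8.08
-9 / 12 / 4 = -0.19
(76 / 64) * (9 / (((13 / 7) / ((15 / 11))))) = 17955 / 2288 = 7.85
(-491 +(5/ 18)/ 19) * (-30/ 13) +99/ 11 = 846254/ 741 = 1142.04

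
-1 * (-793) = 793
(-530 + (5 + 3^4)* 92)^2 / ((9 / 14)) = 84768326.22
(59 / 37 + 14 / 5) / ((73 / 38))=30894 / 13505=2.29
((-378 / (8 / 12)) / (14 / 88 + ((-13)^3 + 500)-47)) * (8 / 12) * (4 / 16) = 0.05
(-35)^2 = 1225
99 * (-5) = -495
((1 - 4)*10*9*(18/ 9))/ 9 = -60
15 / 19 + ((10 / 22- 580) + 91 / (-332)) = -40177739 / 69388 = -579.03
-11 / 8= -1.38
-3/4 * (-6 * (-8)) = -36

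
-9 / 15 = -3 / 5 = -0.60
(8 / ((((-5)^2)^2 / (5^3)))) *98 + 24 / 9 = 159.47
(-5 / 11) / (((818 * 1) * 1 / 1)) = -5 / 8998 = -0.00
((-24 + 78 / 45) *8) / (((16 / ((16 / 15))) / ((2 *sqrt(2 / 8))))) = -2672 / 225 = -11.88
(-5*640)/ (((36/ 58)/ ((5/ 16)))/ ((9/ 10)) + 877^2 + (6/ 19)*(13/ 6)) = -0.00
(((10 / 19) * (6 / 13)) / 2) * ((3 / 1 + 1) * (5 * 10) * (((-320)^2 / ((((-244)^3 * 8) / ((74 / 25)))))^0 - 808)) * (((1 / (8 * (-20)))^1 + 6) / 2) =-58043475 / 988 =-58748.46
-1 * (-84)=84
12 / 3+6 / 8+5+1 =43 / 4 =10.75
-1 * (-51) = 51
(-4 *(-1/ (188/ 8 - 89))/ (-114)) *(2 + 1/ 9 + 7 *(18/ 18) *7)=1840/ 67203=0.03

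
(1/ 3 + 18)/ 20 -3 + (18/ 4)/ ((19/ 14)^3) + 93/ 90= 102921/ 137180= 0.75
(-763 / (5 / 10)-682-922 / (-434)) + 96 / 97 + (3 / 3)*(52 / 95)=-4407916537 / 1999655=-2204.34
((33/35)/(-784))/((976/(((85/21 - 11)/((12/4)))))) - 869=-244367248477/281205120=-869.00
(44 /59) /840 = 11 /12390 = 0.00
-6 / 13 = -0.46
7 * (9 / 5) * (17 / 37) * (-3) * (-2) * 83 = 533358 / 185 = 2883.02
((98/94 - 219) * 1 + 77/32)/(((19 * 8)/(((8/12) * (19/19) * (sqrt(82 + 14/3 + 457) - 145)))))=115.04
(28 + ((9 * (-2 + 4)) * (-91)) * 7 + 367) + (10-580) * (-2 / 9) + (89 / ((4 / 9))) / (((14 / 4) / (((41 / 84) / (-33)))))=-141586843 / 12936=-10945.18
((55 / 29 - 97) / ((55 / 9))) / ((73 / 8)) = -198576 / 116435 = -1.71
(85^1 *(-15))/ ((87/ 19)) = -278.45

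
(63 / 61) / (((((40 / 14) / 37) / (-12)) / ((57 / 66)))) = -930069 / 6710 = -138.61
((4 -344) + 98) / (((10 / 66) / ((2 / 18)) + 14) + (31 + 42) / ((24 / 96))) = -0.79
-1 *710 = -710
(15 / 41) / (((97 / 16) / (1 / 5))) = 48 / 3977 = 0.01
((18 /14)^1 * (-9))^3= -531441 /343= -1549.39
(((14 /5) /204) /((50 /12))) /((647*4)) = 7 /5499500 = 0.00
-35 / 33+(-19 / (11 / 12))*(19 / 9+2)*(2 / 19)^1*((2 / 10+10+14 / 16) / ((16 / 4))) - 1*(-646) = 136423 / 220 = 620.10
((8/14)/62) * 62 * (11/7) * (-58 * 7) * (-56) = 20416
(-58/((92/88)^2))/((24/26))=-57.49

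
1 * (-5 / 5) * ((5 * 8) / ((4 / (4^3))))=-640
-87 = -87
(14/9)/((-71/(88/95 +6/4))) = -0.05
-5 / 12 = -0.42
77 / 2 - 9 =59 / 2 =29.50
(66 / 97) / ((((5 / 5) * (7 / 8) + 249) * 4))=132 / 193903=0.00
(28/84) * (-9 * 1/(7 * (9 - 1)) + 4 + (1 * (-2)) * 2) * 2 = -3/28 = -0.11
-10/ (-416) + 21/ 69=1571/ 4784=0.33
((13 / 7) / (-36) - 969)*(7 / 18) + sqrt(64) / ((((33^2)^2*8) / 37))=-3575346545 / 9487368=-376.85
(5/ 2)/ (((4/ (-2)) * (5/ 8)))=-2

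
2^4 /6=8 /3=2.67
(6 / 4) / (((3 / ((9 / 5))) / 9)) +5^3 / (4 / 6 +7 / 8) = 32997 / 370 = 89.18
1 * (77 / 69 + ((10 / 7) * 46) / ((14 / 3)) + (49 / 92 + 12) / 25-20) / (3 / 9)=-1454209 / 112700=-12.90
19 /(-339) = -19 /339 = -0.06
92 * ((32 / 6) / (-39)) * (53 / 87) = -78016 / 10179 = -7.66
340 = 340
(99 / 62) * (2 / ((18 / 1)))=11 / 62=0.18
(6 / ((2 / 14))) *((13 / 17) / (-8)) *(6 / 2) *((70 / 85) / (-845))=441 / 37570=0.01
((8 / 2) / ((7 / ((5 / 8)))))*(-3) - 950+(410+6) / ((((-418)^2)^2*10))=-127027081338393 / 133562083270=-951.07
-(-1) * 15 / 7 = 15 / 7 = 2.14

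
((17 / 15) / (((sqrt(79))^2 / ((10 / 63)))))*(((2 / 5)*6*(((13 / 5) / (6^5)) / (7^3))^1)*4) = 221 / 10370699325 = 0.00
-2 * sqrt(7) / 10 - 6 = -6 - sqrt(7) / 5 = -6.53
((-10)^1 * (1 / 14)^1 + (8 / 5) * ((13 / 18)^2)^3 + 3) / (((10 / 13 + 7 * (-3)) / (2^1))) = -4860828739 / 19567657620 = -0.25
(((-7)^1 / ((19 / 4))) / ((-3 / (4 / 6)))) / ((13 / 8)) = 448 / 2223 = 0.20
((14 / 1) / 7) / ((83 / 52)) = 104 / 83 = 1.25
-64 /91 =-0.70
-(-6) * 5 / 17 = 30 / 17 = 1.76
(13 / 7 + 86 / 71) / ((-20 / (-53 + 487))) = -9455 / 142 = -66.58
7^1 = 7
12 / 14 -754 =-753.14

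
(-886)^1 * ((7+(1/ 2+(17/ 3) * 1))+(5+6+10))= -90815/ 3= -30271.67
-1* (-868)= 868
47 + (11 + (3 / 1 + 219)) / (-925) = 43242 / 925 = 46.75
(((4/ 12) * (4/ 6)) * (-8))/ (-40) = 2/ 45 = 0.04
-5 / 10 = -1 / 2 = -0.50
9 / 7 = 1.29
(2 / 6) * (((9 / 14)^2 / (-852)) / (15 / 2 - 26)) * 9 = 81 / 1029784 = 0.00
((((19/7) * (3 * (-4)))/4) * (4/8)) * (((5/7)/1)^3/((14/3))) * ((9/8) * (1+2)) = -577125/537824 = -1.07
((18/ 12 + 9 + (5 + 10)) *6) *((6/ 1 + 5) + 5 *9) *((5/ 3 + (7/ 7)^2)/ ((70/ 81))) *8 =211507.20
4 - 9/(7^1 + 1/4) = 2.76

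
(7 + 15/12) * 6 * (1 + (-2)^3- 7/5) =-2079/5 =-415.80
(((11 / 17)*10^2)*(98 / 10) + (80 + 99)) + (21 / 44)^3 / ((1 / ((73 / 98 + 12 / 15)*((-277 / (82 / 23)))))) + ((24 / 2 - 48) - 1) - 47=850305850189 / 1187464960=716.07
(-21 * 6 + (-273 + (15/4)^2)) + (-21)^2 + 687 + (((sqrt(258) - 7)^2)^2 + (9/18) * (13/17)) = 39592441/272 - 8596 * sqrt(258) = 7488.24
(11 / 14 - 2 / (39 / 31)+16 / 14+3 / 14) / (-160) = -151 / 43680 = -0.00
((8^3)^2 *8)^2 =4398046511104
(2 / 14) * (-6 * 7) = -6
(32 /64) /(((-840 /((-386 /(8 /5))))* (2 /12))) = 193 /224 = 0.86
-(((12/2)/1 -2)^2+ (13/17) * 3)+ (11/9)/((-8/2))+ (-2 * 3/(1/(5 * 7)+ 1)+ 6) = -11281/612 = -18.43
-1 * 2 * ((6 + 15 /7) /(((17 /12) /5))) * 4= -27360 /119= -229.92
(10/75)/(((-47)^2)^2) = 0.00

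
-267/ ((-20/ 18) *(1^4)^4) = 2403/ 10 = 240.30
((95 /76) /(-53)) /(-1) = 5 /212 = 0.02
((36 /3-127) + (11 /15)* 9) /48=-271 /120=-2.26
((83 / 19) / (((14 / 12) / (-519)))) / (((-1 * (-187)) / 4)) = -1033848 / 24871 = -41.57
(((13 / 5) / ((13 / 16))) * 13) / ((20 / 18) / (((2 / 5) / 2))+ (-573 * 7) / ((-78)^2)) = 1265472 / 148945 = 8.50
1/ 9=0.11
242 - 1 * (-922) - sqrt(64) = 1156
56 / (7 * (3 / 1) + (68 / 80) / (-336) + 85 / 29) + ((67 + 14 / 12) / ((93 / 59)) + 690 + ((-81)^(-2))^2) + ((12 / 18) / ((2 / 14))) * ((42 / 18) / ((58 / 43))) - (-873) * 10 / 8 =1324515458875972486855 / 721842735496337892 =1834.91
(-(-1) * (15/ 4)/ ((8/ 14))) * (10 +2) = 315/ 4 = 78.75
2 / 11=0.18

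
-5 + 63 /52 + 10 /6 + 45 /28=-281 /546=-0.51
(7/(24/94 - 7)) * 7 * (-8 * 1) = 18424/317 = 58.12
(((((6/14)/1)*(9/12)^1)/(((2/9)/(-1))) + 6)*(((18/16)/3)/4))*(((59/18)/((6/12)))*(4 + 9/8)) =205615/14336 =14.34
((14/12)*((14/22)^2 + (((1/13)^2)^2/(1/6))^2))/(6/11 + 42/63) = 55959133559/143568606896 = 0.39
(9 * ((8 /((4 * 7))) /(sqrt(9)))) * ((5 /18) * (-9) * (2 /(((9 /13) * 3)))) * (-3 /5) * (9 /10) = 39 /35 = 1.11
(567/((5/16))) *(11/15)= 33264/25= 1330.56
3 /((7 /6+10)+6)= 18 /103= 0.17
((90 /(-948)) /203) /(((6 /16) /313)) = -6260 /16037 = -0.39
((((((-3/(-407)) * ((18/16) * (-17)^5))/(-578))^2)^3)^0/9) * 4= 4/9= 0.44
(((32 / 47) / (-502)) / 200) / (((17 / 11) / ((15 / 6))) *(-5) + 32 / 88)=11 / 4423875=0.00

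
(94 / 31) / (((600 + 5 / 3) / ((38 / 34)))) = 0.01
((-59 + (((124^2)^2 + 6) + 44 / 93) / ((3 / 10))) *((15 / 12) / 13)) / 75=219871869239 / 217620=1010347.71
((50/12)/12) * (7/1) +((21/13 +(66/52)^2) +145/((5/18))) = 6420529/12168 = 527.66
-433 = -433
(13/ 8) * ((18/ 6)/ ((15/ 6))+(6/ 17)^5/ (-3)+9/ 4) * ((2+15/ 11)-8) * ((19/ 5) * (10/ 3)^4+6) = -742277038139/ 60135120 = -12343.49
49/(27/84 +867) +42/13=1037806/315705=3.29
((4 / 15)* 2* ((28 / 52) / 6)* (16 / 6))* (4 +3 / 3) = 224 / 351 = 0.64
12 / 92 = 3 / 23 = 0.13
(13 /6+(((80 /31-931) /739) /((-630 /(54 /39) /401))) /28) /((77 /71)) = 137151966143 /67419812460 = 2.03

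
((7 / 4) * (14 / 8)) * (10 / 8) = 245 / 64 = 3.83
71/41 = 1.73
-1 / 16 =-0.06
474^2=224676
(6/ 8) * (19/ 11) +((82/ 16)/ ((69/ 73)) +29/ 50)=1107769/ 151800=7.30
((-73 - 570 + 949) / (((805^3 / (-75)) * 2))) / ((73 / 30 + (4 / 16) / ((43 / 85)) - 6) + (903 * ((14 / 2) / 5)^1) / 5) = -1184220 / 13446315555281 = -0.00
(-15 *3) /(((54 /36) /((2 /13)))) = -60 /13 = -4.62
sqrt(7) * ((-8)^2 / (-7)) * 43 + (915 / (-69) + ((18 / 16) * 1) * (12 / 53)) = -2752 * sqrt(7) / 7 - 31709 / 2438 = -1053.16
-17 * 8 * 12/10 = -816/5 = -163.20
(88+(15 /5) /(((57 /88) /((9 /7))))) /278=6248 /18487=0.34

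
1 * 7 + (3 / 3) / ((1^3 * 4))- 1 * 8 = -0.75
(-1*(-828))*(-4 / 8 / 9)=-46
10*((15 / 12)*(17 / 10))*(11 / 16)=935 / 64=14.61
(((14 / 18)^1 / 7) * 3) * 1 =1 / 3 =0.33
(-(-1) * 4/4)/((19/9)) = 9/19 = 0.47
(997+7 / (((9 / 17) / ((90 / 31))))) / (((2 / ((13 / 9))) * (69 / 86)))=5980741 / 6417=932.02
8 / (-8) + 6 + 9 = 14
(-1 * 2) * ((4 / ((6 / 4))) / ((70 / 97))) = -776 / 105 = -7.39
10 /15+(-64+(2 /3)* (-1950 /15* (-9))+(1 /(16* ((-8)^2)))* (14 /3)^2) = 1651249 /2304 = 716.69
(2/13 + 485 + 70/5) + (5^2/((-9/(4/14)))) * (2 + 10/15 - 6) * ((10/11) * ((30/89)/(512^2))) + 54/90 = 32825600907637/65683537920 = 499.75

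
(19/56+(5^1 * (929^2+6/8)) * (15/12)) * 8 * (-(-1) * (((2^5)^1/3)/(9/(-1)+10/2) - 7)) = -5839916209/14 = -417136872.07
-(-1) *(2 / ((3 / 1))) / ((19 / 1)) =0.04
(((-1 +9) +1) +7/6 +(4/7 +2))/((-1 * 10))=-107/84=-1.27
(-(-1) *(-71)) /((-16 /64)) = 284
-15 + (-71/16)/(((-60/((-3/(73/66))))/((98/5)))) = -552807/29200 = -18.93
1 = 1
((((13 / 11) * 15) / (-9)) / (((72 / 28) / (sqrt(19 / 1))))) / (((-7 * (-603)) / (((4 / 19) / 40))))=-13 * sqrt(19) / 13610916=-0.00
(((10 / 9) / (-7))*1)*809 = -128.41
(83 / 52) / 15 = 83 / 780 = 0.11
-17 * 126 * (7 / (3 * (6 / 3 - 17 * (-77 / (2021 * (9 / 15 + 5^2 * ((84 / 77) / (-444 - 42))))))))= -24474621234 / 15625361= -1566.34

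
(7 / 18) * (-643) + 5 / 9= -499 / 2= -249.50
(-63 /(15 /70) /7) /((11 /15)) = -630 /11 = -57.27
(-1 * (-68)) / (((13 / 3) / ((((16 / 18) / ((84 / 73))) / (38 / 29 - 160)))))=-143956 / 1884519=-0.08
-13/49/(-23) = 0.01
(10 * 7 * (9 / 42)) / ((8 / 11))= 165 / 8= 20.62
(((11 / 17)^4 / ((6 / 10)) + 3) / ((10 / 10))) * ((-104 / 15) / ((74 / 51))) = -42894488 / 2726715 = -15.73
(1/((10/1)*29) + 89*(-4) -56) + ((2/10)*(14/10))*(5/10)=-298596/725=-411.86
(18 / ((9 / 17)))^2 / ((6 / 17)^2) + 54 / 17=1420343 / 153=9283.29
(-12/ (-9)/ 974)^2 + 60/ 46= 64035722/ 49093983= 1.30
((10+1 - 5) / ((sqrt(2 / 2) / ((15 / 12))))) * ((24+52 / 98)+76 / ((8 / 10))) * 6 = 263565 / 49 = 5378.88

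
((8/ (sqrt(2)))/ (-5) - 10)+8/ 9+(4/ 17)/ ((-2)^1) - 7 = -2483/ 153 - 4 * sqrt(2)/ 5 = -17.36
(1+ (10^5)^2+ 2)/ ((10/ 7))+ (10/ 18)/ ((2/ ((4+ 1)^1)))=315000000157/ 45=7000000003.49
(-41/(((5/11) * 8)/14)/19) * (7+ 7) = -22099/190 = -116.31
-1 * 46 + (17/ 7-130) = -1215/ 7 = -173.57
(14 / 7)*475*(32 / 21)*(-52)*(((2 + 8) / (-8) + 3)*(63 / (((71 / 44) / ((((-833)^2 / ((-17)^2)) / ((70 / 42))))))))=-526056410880 / 71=-7409245223.66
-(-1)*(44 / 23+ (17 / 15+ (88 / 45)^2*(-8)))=-1283011 / 46575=-27.55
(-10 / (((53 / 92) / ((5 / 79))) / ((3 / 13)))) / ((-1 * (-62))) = -6900 / 1687361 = -0.00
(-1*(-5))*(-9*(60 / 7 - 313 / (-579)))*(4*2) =-4431720 / 1351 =-3280.33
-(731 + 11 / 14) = -10245 / 14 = -731.79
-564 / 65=-8.68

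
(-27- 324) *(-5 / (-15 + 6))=-195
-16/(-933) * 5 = 80/933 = 0.09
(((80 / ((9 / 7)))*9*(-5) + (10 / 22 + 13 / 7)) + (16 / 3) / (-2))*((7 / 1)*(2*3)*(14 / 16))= -2264087 / 22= -102913.05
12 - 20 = -8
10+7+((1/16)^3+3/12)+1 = 74753/4096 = 18.25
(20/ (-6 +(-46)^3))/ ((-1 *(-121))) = -0.00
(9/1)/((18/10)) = 5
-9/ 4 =-2.25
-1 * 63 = -63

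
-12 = -12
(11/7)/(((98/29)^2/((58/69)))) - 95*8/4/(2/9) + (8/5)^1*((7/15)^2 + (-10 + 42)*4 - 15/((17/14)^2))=-167409812362789/251361290250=-666.01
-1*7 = -7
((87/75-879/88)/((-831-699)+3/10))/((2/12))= 19423/560890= 0.03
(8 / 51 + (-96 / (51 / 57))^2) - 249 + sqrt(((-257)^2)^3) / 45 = 5052135092 / 13005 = 388476.36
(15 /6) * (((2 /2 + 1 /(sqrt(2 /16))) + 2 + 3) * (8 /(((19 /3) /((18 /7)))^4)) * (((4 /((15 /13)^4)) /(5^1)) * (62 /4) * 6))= 8922701339136 * sqrt(2) /195562950625 + 26768104017408 /195562950625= 201.40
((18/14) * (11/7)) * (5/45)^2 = 11/441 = 0.02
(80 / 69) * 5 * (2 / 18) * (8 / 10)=320 / 621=0.52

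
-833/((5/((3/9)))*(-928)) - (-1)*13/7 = 1.92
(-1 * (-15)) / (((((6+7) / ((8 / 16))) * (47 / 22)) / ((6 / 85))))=198 / 10387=0.02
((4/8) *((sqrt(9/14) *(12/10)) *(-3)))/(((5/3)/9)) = -7.79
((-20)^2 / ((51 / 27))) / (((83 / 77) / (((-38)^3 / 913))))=-1382774400 / 117113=-11807.18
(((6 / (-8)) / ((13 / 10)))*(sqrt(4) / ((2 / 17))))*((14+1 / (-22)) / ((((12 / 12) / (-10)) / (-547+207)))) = -66542250 / 143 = -465330.42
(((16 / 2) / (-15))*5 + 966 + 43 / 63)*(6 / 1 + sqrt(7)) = 60733*sqrt(7) / 63 + 121466 / 21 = 8334.64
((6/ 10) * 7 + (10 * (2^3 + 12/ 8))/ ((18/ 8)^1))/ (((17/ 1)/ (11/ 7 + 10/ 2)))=96094/ 5355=17.94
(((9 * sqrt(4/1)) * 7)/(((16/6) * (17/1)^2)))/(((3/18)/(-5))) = -2835/578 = -4.90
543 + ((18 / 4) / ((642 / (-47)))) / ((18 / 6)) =232357 / 428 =542.89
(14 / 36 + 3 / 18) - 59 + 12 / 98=-25720 / 441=-58.32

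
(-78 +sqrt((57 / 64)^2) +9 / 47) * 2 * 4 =-231369 / 376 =-615.34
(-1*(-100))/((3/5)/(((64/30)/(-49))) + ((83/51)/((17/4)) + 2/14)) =-19420800/2574317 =-7.54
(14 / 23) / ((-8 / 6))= -21 / 46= -0.46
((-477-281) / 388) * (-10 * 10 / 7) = 18950 / 679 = 27.91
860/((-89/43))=-415.51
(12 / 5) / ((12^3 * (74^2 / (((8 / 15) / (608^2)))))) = 1 / 2732778086400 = 0.00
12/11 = 1.09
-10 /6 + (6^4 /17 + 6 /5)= 19321 /255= 75.77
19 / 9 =2.11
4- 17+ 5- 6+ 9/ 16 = -215/ 16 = -13.44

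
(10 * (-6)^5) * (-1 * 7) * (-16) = -8709120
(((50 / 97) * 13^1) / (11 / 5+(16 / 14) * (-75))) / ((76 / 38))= -11375 / 283531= -0.04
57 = 57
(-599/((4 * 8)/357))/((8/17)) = -3635331/256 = -14200.51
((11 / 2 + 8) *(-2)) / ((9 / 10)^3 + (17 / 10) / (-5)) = -27000 / 389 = -69.41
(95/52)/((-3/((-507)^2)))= -626145/4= -156536.25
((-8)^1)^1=-8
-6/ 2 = -3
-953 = -953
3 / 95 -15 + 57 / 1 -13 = 2758 / 95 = 29.03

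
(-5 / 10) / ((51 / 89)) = -89 / 102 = -0.87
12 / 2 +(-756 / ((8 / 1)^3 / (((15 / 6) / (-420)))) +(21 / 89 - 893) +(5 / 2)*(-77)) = -1079.26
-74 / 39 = -1.90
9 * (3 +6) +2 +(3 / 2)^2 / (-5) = 1651 / 20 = 82.55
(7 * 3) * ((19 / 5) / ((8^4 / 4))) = 0.08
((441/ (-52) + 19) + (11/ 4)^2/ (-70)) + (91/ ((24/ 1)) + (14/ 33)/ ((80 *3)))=20475121/ 1441440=14.20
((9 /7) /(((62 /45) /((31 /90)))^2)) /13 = 9 /1456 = 0.01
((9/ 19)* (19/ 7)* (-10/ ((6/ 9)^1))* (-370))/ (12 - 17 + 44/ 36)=-224775/ 119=-1888.87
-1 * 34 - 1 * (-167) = 133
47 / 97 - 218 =-217.52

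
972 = 972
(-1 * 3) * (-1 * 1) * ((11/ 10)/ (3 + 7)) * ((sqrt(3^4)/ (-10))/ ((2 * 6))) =-99/ 4000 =-0.02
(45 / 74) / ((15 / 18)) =27 / 37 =0.73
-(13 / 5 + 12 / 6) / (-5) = 0.92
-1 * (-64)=64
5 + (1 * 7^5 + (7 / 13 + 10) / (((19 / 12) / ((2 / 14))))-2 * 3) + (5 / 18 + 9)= 523354667 / 31122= 16816.23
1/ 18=0.06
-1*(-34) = 34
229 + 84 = 313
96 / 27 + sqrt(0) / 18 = 32 / 9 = 3.56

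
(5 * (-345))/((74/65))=-112125/74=-1515.20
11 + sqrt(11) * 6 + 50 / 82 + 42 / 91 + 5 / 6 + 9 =6 * sqrt(11) + 70051 / 3198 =41.80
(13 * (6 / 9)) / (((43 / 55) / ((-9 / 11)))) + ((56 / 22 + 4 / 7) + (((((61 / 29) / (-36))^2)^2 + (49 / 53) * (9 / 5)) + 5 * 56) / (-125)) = -8.21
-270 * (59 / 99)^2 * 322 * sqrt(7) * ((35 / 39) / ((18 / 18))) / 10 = -39230870 * sqrt(7) / 14157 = -7331.72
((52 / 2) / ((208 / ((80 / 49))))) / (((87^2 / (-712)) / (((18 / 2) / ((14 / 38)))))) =-135280 / 288463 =-0.47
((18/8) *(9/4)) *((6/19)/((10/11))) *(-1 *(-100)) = 13365/76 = 175.86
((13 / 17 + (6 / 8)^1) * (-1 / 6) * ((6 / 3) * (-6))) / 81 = 0.04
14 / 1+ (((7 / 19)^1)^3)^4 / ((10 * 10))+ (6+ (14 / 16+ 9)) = 13224556669102886377 / 442662983813232200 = 29.88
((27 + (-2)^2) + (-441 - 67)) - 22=-499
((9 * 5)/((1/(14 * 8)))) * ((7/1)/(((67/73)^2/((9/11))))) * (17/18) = 1598060520/49379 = 32363.16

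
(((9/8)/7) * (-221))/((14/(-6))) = 5967/392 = 15.22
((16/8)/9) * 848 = 1696/9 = 188.44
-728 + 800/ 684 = -124288/ 171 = -726.83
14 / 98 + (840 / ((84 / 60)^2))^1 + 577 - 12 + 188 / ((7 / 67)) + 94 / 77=2794.36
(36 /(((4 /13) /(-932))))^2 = 11890593936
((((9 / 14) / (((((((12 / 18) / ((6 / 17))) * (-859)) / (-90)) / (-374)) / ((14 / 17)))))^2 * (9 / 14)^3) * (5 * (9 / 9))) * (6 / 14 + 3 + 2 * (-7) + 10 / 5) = -703168187535000 / 512007509209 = -1373.36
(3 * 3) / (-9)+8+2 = 9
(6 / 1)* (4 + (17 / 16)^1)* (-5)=-1215 / 8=-151.88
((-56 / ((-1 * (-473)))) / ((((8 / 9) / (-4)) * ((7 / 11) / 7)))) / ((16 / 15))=945 / 172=5.49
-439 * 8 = -3512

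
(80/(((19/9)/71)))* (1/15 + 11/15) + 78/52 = 81849/38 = 2153.92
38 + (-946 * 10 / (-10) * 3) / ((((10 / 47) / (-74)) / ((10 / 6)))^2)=2860818580 / 3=953606193.33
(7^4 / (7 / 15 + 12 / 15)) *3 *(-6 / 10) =-64827 / 19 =-3411.95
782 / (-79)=-9.90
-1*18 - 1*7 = -25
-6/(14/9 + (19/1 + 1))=-27/97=-0.28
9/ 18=1/ 2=0.50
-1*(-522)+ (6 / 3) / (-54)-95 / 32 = 448411 / 864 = 518.99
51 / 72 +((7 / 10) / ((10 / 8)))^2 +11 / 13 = 364277 / 195000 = 1.87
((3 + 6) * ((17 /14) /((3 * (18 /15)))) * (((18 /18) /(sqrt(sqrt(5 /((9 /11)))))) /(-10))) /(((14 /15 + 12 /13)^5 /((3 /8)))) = -2875896343125 * sqrt(3) * 55^(3 /4) /30634694363908096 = -0.00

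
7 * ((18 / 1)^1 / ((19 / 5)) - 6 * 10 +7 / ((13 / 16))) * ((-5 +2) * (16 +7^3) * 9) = 781779222 / 247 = 3165098.06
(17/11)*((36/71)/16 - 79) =-381259/3124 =-122.04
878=878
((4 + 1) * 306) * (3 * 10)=45900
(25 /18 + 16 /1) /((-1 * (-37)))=313 /666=0.47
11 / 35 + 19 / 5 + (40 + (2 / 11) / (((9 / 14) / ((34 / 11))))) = 1714736 / 38115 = 44.99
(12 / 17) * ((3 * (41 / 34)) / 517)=738 / 149413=0.00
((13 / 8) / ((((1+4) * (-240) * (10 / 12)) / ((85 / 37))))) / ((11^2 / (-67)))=14807 / 7163200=0.00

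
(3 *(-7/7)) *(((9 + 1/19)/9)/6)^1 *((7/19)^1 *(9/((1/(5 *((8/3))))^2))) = -963200/3249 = -296.46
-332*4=-1328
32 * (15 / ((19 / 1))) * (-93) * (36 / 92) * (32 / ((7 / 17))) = -218557440 / 3059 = -71447.35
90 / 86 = 45 / 43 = 1.05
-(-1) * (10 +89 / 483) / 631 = 4919 / 304773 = 0.02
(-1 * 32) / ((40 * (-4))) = 1 / 5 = 0.20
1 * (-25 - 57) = -82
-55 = -55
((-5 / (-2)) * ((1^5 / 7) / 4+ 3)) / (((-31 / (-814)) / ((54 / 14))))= 768.65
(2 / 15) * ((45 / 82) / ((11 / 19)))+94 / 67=46213 / 30217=1.53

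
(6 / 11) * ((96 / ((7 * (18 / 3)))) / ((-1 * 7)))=-96 / 539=-0.18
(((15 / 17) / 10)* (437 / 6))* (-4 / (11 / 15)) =-6555 / 187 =-35.05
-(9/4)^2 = -81/16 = -5.06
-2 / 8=-1 / 4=-0.25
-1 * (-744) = 744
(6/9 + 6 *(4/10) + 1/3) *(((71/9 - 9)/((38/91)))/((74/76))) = -3094/333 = -9.29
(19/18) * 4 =38/9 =4.22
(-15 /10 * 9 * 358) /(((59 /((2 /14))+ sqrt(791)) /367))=-104648949 /24254+ 1773711 * sqrt(791) /169778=-4020.88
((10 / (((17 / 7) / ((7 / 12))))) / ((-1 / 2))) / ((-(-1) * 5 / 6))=-98 / 17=-5.76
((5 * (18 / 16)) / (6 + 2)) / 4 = 45 / 256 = 0.18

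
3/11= 0.27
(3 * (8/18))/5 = 4/15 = 0.27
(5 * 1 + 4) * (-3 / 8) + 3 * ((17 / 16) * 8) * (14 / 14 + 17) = 3645 / 8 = 455.62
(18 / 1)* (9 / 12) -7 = 13 / 2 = 6.50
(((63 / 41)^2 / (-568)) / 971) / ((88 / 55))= -19845 / 7416948544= -0.00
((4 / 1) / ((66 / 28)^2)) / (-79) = -784 / 86031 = -0.01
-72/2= -36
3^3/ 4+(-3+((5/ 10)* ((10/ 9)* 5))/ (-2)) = 85/ 36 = 2.36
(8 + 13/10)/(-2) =-93/20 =-4.65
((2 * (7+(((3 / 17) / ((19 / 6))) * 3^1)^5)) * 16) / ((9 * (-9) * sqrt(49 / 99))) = -787532948797600 * sqrt(11) / 664468528092327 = -3.93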